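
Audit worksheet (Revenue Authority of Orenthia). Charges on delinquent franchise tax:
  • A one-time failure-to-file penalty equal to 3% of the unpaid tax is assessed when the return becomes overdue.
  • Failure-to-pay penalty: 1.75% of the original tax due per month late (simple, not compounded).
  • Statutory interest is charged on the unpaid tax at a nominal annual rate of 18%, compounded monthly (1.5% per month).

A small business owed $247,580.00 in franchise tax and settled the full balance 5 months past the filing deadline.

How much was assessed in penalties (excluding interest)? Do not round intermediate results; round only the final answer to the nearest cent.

$29,090.65

Failure-to-file penalty: 3% × $247,580.00 = $7,427.40
Failure-to-pay penalty: 5 × 1.75% × $247,580.00 = $21,663.25
Total penalty = $7,427.40 + $21,663.25 = $29,090.65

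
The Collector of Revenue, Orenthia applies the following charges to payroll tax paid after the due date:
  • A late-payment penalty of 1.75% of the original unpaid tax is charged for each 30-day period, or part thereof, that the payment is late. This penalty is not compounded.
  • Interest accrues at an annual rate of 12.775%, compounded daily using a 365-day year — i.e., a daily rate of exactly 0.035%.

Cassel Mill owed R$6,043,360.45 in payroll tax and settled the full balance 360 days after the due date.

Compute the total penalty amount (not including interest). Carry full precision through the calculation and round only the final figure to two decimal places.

Penalty periods: ⌈360/30⌉ = 12; penalty = 12 × 1.75% × R$6,043,360.45 = R$1,269,105.69…

R$1,269,105.69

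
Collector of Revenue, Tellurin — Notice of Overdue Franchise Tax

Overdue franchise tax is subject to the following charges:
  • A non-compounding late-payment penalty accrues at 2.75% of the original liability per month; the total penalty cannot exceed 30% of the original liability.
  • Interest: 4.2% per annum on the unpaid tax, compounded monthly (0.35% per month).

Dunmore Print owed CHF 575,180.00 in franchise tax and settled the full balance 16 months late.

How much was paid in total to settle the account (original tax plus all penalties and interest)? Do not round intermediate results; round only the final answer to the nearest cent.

CHF 780,803.56

Penalty (uncapped): 16 × 2.75% × CHF 575,180.00 = CHF 253,079.20; cap = 30% × CHF 575,180.00 = CHF 172,554.00 → penalty = CHF 172,554.00
Interest: CHF 575,180.00 × ((1 + 0.0035)^16 − 1) = CHF 575,180.00 × 0.0574943… = CHF 33,069.5631…
Total = CHF 575,180.00 + CHF 172,554.0000 + CHF 33,069.5631… = CHF 780,803.56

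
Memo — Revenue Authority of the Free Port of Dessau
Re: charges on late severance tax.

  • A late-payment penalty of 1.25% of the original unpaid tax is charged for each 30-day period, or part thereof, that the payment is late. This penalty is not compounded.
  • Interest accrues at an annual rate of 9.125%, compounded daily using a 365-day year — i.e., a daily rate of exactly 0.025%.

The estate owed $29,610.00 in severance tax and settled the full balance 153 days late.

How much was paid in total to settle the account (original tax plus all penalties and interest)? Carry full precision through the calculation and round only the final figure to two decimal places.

Penalty periods: ⌈153/30⌉ = 6; penalty = 6 × 1.25% × $29,610.00 = $2,220.75
Interest: $29,610.00 × ((1 + 0.00025)^153 − 1) = $29,610.00 × 0.03898598… = $1,154.3749…
Total = $29,610.00 + $2,220.7500 + $1,154.3749… = $32,985.12

$32,985.12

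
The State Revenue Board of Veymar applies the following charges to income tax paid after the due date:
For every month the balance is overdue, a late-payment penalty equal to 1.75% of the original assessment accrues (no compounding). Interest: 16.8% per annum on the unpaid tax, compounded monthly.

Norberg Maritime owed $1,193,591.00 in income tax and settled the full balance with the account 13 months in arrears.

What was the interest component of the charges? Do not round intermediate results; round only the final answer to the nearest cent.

$236,451.52

Interest (16.8%/yr ÷ 12 = 1.4%/month): $1,193,591.00 × ((1 + 0.014)^13 − 1) = $236,451.5190…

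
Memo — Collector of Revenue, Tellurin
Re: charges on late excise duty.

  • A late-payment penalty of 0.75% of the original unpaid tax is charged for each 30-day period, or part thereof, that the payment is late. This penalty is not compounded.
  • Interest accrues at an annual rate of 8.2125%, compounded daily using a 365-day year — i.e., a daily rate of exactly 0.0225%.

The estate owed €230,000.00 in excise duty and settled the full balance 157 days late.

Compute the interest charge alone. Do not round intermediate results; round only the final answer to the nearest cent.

Interest: €230,000.00 × ((1 + 0.000225)^157 − 1) = €230,000.00 × 0.03595222… = €8,269.0114…

€8,269.01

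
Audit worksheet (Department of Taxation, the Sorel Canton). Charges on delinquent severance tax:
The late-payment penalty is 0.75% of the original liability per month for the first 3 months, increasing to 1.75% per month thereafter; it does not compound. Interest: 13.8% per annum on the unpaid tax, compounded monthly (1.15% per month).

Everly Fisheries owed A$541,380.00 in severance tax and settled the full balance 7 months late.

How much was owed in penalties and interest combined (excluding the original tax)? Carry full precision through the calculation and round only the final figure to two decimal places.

Penalty, months 1–3: 3 × 0.75% × A$541,380.00 = A$12,181.05
Penalty, months 4–7: 4 × 1.75% × A$541,380.00 = A$37,896.60
Interest: A$541,380.00 × ((1 + 0.0115)^7 − 1) = A$541,380.00 × 0.0833311… = A$45,113.7893…
Penalties + interest = A$50,077.6500 + A$45,113.7893… = A$95,191.44

A$95,191.44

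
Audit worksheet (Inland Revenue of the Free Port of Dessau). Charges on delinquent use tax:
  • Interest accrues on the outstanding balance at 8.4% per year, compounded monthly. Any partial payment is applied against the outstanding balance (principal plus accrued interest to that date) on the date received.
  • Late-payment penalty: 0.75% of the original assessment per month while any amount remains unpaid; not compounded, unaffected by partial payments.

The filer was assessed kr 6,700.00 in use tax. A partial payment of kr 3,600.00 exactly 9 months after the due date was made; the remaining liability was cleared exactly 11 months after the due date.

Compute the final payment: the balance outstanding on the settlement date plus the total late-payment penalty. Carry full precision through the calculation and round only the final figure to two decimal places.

Monthly rate = 8.4% ÷ 12 = 0.7%
Balance at month 9: kr 6,700.0000 × (1 + 0.007)^9 = kr 7,134.1139…
After kr 3,600.00 payment: kr 7,134.1139… − kr 3,600.00 = kr 3,534.1139…
Balance at month 11: kr 3,534.1139… × (1 + 0.007)^2 = kr 3,583.7646…
Penalty: 11 × 0.75% × kr 6,700.00 = kr 552.75
Final settlement = outstanding balance + penalty = kr 3,583.7646… + kr 552.75 = kr 4,136.51

kr 4,136.51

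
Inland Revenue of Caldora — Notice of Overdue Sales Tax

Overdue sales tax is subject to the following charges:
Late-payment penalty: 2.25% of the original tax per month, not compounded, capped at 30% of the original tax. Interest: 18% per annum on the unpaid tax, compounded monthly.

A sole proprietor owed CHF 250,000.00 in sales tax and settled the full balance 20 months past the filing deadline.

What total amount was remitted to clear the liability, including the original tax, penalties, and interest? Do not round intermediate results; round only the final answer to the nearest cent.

CHF 411,713.75

Penalty (uncapped): 20 × 2.25% × CHF 250,000.00 = CHF 112,500.00; cap = 30% × CHF 250,000.00 = CHF 75,000.00 → penalty = CHF 75,000.00
Interest (18%/yr ÷ 12 = 1.5%/month): CHF 250,000.00 × ((1 + 0.015)^20 − 1) = CHF 86,713.7516…
Total = CHF 250,000.00 + CHF 75,000.0000 + CHF 86,713.7516… = CHF 411,713.75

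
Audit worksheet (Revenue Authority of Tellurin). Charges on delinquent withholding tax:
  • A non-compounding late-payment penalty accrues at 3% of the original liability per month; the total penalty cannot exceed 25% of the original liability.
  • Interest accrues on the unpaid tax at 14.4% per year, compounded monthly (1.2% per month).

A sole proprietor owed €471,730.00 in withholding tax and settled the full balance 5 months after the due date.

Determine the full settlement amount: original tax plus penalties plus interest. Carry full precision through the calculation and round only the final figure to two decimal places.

Penalty: 5 × 3% × €471,730.00 = €70,759.50 (below the 25% cap of €117,932.50)
Interest: €471,730.00 × ((1 + 0.012)^5 − 1) = €471,730.00 × 0.0614574… = €28,991.2917…
Total = €471,730.00 + €70,759.5000 + €28,991.2917… = €571,480.79

€571,480.79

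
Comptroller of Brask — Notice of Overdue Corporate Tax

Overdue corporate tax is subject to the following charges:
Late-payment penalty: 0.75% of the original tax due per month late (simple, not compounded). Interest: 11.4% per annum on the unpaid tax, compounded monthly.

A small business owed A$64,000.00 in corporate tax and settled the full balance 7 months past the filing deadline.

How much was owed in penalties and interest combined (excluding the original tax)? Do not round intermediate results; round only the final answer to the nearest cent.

Late-payment penalty: 7 × 0.75% × A$64,000.00 = A$3,360.00
Interest (11.4%/yr ÷ 12 = 0.95%/month): A$64,000.00 × ((1 + 0.0095)^7 − 1) = A$4,379.2349…
Penalties + interest = A$3,360.0000 + A$4,379.2349… = A$7,739.23

A$7,739.23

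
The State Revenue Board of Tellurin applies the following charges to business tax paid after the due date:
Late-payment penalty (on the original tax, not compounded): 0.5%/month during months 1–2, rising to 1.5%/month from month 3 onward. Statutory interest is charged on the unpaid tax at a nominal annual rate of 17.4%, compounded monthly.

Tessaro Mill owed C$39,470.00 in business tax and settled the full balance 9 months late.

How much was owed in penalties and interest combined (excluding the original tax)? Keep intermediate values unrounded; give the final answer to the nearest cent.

C$9,998.96

Penalty, months 1–2: 2 × 0.5% × C$39,470.00 = C$394.70
Penalty, months 3–9: 7 × 1.5% × C$39,470.00 = C$4,144.35
Interest (17.4%/yr ÷ 12 = 1.45%/month): C$39,470.00 × ((1 + 0.0145)^9 − 1) = C$5,459.9141…
Penalties + interest = C$4,539.0500 + C$5,459.9141… = C$9,998.96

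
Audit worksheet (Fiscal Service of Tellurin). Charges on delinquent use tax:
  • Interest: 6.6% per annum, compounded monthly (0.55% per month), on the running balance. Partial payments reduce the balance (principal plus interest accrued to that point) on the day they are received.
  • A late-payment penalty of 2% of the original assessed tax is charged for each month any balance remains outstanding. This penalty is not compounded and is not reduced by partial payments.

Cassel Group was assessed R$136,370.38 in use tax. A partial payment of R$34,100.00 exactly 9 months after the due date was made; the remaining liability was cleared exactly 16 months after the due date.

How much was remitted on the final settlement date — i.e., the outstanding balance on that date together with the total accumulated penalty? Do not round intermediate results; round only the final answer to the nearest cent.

R$157,082.74

Balance at month 9: R$136,370.3800 × (1 + 0.0055)^9 = R$143,271.1428…
After R$34,100.00 payment: R$143,271.1428… − R$34,100.00 = R$109,171.1428…
Balance at month 16: R$109,171.1428… × (1 + 0.0055)^7 = R$113,444.2220…
Penalty: 16 × 2% × R$136,370.38 = R$43,638.52…
Final settlement = outstanding balance + penalty = R$113,444.2220… + R$43,638.52… = R$157,082.74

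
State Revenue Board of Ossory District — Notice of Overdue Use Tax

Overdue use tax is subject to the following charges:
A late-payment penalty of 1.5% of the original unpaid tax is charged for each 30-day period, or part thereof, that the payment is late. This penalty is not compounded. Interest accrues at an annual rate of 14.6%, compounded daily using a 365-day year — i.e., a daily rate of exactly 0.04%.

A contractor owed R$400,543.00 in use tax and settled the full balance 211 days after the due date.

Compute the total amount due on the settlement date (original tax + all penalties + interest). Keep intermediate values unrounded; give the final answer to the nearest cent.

Penalty periods: ⌈211/30⌉ = 8; penalty = 8 × 1.5% × R$400,543.00 = R$48,065.16
Interest: R$400,543.00 × ((1 + 0.0004)^211 − 1) = R$400,543.00 × 0.08804567… = R$35,266.0772…
Total = R$400,543.00 + R$48,065.1600 + R$35,266.0772… = R$483,874.24

R$483,874.24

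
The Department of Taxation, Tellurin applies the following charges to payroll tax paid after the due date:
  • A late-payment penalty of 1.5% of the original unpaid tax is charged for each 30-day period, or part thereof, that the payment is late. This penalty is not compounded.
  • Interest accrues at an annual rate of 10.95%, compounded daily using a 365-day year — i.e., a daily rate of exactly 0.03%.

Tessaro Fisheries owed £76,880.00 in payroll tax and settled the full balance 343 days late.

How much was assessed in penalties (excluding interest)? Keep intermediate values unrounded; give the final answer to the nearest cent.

Penalty periods: ⌈343/30⌉ = 12; penalty = 12 × 1.5% × £76,880.00 = £13,838.40

£13,838.40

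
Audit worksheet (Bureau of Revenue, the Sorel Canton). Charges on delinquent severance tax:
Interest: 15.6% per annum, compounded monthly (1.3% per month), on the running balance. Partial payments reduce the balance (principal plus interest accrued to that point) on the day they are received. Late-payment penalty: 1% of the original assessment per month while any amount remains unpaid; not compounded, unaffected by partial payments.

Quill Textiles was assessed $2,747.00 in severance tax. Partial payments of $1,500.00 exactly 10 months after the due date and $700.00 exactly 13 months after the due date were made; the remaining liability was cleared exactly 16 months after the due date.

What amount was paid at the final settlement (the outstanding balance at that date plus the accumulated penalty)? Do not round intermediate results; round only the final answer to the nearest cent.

Balance at month 10: $2,747.0000 × (1 + 0.013)^10 = $3,125.7419…
After $1,500.00 payment: $3,125.7419… − $1,500.00 = $1,625.7419…
Balance at month 13: $1,625.7419… × (1 + 0.013)^3 = $1,689.9736…
After $700.00 payment: $1,689.9736… − $700.00 = $989.9736…
Balance at month 16: $989.9736… × (1 + 0.013)^3 = $1,029.0867…
Penalty: 16 × 1% × $2,747.00 = $439.52
Final settlement = outstanding balance + penalty = $1,029.0867… + $439.52 = $1,468.61

$1,468.61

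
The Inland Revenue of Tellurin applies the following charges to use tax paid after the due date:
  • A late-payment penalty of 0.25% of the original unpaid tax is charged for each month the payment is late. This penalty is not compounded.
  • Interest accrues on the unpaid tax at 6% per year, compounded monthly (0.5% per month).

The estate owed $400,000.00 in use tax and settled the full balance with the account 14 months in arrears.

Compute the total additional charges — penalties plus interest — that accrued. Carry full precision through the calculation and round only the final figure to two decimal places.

$42,928.45

Late-payment penalty: 14 × 0.25% × $400,000.00 = $14,000.00
Interest: $400,000.00 × ((1 + 0.005)^14 − 1) = $400,000.00 × 0.0723211… = $28,928.4528…
Penalties + interest = $14,000.0000 + $28,928.4528… = $42,928.45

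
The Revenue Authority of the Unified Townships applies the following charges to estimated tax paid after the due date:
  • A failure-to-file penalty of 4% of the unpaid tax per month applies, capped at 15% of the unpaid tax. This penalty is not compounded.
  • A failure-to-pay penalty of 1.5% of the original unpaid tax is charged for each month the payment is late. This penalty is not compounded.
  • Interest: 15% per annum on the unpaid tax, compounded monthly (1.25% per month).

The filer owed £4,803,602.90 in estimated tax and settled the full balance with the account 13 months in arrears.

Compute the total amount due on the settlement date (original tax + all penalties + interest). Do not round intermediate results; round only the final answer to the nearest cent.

£7,302,744.32

Failure-to-file: 13 × 4% × £4,803,602.90 = £2,497,873.51…, capped at 15% × £4,803,602.90 = £720,540.44…
Failure-to-pay penalty: 13 × 1.5% × £4,803,602.90 = £936,702.57…
Interest: £4,803,602.90 × ((1 + 0.0125)^13 − 1) = £4,803,602.90 × 0.1752639… = £841,898.4146…
Total = £4,803,602.90 + £1,657,243.0005 + £841,898.4146… = £7,302,744.32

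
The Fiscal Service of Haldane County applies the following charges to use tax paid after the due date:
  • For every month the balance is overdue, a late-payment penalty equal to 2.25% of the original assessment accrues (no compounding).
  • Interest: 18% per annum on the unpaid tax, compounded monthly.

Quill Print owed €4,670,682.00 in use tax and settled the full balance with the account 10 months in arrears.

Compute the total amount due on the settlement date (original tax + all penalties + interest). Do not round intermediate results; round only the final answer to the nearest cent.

Late-payment penalty = 2.25% × €4,670,682.00 × 10 mo = €1,050,903.45
Interest (18%/yr ÷ 12 = 1.5%/month): €4,670,682.00 × ((1 + 0.015)^10 − 1) = €749,835.1417…
Total = €4,670,682.00 + €1,050,903.4500 + €749,835.1417… = €6,471,420.59

€6,471,420.59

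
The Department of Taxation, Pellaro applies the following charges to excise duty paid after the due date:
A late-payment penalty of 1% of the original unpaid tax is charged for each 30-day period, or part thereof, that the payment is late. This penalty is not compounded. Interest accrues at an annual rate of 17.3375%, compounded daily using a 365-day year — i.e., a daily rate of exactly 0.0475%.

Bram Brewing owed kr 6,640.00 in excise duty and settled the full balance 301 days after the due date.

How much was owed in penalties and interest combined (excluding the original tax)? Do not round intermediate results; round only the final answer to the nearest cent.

Penalty periods: ⌈301/30⌉ = 11; penalty = 11 × 1% × kr 6,640.00 = kr 730.40
Interest: kr 6,640.00 × ((1 + 0.000475)^301 − 1) = kr 6,640.00 × 0.15366180… = kr 1,020.3143…
Penalties + interest = kr 730.4000 + kr 1,020.3143… = kr 1,750.71

kr 1,750.71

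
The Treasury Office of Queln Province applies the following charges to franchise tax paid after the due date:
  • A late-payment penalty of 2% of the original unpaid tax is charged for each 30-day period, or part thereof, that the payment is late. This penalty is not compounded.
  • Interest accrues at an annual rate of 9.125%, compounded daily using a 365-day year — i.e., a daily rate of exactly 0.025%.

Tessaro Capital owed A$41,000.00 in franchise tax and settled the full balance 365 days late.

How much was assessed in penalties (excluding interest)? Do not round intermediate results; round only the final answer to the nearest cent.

A$10,660.00

Penalty periods: ⌈365/30⌉ = 13; penalty = 13 × 2% × A$41,000.00 = A$10,660.00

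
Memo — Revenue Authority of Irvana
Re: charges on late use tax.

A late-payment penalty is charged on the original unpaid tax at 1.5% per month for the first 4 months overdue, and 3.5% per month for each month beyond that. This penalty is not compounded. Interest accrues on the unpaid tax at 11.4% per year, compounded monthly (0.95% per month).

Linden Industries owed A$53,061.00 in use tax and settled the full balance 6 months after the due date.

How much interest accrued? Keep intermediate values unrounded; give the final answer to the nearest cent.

A$3,097.22

Interest: A$53,061.00 × ((1 + 0.0095)^6 − 1) = A$53,061.00 × 0.0583710… = A$3,097.2247…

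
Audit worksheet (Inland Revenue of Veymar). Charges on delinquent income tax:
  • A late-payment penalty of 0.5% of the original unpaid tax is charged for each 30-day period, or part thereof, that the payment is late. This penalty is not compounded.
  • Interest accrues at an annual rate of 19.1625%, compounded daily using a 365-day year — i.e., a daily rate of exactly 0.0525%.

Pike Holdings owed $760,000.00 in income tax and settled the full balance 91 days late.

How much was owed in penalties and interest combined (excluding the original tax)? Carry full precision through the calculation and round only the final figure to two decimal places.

Penalty periods: ⌈91/30⌉ = 4; penalty = 4 × 0.5% × $760,000.00 = $15,200.00
Interest: $760,000.00 × ((1 + 0.000525)^91 − 1) = $760,000.00 × 0.04892147… = $37,180.3161…
Penalties + interest = $15,200.0000 + $37,180.3161… = $52,380.32

$52,380.32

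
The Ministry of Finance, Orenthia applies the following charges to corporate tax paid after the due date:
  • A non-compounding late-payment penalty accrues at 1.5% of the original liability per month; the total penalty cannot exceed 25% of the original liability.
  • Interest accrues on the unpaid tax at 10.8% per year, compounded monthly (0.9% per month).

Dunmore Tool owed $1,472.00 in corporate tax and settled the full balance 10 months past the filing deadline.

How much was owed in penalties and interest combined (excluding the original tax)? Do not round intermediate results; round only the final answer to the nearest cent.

$358.78

Penalty: 10 × 1.5% × $1,472.00 = $220.80 (below the 25% cap of $368.00)
Interest: $1,472.00 × ((1 + 0.009)^10 − 1) = $1,472.00 × 0.0937339… = $137.9763…
Penalties + interest = $220.8000 + $137.9763… = $358.78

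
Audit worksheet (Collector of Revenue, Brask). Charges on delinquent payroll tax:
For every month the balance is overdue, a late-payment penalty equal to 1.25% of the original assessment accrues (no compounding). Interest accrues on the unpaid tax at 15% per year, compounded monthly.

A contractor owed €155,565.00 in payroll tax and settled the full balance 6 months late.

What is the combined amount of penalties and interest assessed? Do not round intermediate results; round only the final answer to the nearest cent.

Late-payment penalty = 1.25% × €155,565.00 × 6 mo = €11,667.38…
Interest (15%/yr ÷ 12 = 1.25%/month): €155,565.00 × ((1 + 0.0125)^6 − 1) = €12,038.1145…
Penalties + interest = €11,667.3750 + €12,038.1145… = €23,705.49

€23,705.49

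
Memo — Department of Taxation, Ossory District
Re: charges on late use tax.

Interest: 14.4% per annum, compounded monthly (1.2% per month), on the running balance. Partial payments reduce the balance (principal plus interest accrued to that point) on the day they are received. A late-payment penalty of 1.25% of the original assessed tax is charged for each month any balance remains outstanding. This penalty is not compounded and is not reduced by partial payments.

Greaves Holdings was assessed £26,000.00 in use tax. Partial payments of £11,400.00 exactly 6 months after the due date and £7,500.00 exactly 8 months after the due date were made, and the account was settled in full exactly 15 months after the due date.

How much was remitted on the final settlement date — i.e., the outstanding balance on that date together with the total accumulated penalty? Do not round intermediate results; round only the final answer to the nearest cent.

Balance at month 6: £26,000.0000 × (1 + 0.012)^6 = £27,929.0667…
After £11,400.00 payment: £27,929.0667… − £11,400.00 = £16,529.0667…
Balance at month 8: £16,529.0667… × (1 + 0.012)^2 = £16,928.1445…
After £7,500.00 payment: £16,928.1445… − £7,500.00 = £9,428.1445…
Balance at month 15: £9,428.1445… × (1 + 0.012)^7 = £10,249.1964…
Penalty: 15 × 1.25% × £26,000.00 = £4,875.00
Final settlement = outstanding balance + penalty = £10,249.1964… + £4,875.00 = £15,124.20

£15,124.20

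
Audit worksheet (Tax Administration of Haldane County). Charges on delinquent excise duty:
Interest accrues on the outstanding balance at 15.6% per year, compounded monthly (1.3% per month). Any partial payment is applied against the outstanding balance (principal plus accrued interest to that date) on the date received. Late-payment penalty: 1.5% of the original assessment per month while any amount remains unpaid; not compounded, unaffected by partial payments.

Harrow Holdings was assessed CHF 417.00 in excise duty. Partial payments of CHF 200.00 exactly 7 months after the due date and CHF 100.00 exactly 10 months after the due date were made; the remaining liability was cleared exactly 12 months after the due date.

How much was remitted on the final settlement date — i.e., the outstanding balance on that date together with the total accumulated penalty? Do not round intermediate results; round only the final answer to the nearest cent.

CHF 246.01

Balance at month 7: CHF 417.0000 × (1 + 0.013)^7 = CHF 456.4594…
After CHF 200.00 payment: CHF 456.4594… − CHF 200.00 = CHF 256.4594…
Balance at month 10: CHF 256.4594… × (1 + 0.013)^3 = CHF 266.5919…
After CHF 100.00 payment: CHF 266.5919… − CHF 100.00 = CHF 166.5919…
Balance at month 12: CHF 166.5919… × (1 + 0.013)^2 = CHF 170.9515…
Penalty: 12 × 1.5% × CHF 417.00 = CHF 75.06
Final settlement = outstanding balance + penalty = CHF 170.9515… + CHF 75.06 = CHF 246.01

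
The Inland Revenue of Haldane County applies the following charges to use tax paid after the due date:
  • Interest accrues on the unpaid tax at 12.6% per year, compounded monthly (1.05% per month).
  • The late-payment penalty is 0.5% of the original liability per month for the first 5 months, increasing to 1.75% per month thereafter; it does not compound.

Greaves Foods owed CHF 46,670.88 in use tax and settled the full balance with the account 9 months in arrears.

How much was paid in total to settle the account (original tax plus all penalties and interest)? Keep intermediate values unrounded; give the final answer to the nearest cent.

CHF 55,704.86

Penalty, months 1–5: 5 × 0.5% × CHF 46,670.88 = CHF 1,166.77…
Penalty, months 6–9: 4 × 1.75% × CHF 46,670.88 = CHF 3,266.96…
Interest: CHF 46,670.88 × ((1 + 0.0105)^9 − 1) = CHF 46,670.88 × 0.0985678… = CHF 4,600.2454…
Total = CHF 46,670.88 + CHF 4,433.7336 + CHF 4,600.2454… = CHF 55,704.86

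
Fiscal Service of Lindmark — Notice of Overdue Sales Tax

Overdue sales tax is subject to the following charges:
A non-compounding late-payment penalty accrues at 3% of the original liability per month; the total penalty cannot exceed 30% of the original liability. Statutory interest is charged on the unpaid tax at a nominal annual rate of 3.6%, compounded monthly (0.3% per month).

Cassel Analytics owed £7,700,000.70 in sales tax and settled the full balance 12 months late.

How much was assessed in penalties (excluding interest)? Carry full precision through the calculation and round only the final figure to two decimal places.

£2,310,000.21

Penalty (uncapped): 12 × 3% × £7,700,000.70 = £2,772,000.25…; cap = 30% × £7,700,000.70 = £2,310,000.21 → penalty = £2,310,000.21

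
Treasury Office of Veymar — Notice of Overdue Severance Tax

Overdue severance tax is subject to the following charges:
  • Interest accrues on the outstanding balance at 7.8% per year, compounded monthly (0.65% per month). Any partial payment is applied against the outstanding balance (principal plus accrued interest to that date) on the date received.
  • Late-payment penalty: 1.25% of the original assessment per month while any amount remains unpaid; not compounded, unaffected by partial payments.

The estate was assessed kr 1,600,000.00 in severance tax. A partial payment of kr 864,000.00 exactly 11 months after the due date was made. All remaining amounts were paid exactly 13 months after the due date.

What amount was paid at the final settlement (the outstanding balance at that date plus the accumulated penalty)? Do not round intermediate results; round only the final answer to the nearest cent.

kr 1,125,332.03

Balance at month 11: kr 1,600,000.0000 × (1 + 0.0065)^11 = kr 1,718,191.4521…
After kr 864,000.00 payment: kr 1,718,191.4521… − kr 864,000.00 = kr 854,191.4521…
Balance at month 13: kr 854,191.4521… × (1 + 0.0065)^2 = kr 865,332.0306…
Penalty: 13 × 1.25% × kr 1,600,000.00 = kr 260,000.00
Final settlement = outstanding balance + penalty = kr 865,332.0306… + kr 260,000.00 = kr 1,125,332.03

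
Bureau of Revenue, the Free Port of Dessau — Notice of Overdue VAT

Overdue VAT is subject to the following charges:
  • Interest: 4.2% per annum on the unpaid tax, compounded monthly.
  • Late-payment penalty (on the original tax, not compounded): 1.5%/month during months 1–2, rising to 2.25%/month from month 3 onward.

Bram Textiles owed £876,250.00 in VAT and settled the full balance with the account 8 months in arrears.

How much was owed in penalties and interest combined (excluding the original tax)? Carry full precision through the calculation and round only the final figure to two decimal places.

Penalty, months 1–2: 2 × 1.5% × £876,250.00 = £26,287.50
Penalty, months 3–8: 6 × 2.25% × £876,250.00 = £118,293.75
Interest (4.2%/yr ÷ 12 = 0.35%/month): £876,250.00 × ((1 + 0.0035)^8 − 1) = £24,837.6669…
Penalties + interest = £144,581.2500 + £24,837.6669… = £169,418.92

£169,418.92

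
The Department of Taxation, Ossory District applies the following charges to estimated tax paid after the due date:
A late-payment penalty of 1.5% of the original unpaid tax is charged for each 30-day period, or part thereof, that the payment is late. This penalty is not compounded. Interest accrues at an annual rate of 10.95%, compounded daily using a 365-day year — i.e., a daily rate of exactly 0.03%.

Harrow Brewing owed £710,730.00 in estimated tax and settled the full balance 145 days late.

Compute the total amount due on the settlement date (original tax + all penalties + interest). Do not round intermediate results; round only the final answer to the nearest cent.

Penalty periods: ⌈145/30⌉ = 5; penalty = 5 × 1.5% × £710,730.00 = £53,304.75
Interest: £710,730.00 × ((1 + 0.0003)^145 − 1) = £710,730.00 × 0.04445318… = £31,594.2090…
Total = £710,730.00 + £53,304.7500 + £31,594.2090… = £795,628.96

£795,628.96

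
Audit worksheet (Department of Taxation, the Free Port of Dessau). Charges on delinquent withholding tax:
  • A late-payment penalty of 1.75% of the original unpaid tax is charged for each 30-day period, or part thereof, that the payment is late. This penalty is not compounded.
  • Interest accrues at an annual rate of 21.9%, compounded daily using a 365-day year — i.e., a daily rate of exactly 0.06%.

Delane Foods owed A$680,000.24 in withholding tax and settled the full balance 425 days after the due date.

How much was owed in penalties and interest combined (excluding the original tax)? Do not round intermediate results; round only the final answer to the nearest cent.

A$375,946.93

Penalty periods: ⌈425/30⌉ = 15; penalty = 15 × 1.75% × A$680,000.24 = A$178,500.06…
Interest: A$680,000.24 × ((1 + 0.0006)^425 − 1) = A$680,000.24 × 0.29036294… = A$197,446.8715…
Penalties + interest = A$178,500.0630 + A$197,446.8715… = A$375,946.93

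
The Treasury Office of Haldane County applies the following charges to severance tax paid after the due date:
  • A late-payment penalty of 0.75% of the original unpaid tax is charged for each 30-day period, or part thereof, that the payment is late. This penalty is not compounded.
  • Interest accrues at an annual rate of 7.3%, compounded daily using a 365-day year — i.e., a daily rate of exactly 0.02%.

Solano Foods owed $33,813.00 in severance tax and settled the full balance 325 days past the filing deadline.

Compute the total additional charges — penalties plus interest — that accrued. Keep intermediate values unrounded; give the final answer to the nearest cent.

$5,060.19

Penalty periods: ⌈325/30⌉ = 11; penalty = 11 × 0.75% × $33,813.00 = $2,789.57…
Interest: $33,813.00 × ((1 + 0.0002)^325 − 1) = $33,813.00 × 0.06715209… = $2,270.6136…
Penalties + interest = $2,789.5725 + $2,270.6136… = $5,060.19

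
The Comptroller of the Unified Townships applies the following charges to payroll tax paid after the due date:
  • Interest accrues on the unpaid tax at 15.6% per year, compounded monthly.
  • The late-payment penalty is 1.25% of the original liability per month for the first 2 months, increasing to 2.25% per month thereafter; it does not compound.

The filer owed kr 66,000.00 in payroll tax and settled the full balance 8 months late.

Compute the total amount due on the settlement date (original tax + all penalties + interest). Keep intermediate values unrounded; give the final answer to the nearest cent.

Penalty, months 1–2: 2 × 1.25% × kr 66,000.00 = kr 1,650.00
Penalty, months 3–8: 6 × 2.25% × kr 66,000.00 = kr 8,910.00
Interest (15.6%/yr ÷ 12 = 1.3%/month): kr 66,000.00 × ((1 + 0.013)^8 − 1) = kr 7,184.5654…
Total = kr 66,000.00 + kr 10,560.0000 + kr 7,184.5654… = kr 83,744.57

kr 83,744.57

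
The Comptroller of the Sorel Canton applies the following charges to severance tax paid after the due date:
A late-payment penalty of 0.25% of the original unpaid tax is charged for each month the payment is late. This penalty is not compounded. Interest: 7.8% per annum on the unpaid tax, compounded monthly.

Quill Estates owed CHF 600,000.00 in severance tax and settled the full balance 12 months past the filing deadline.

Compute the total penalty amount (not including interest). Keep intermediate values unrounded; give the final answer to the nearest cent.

CHF 18,000.00

Late-payment penalty = 0.25% × CHF 600,000.00 × 12 mo = CHF 18,000.00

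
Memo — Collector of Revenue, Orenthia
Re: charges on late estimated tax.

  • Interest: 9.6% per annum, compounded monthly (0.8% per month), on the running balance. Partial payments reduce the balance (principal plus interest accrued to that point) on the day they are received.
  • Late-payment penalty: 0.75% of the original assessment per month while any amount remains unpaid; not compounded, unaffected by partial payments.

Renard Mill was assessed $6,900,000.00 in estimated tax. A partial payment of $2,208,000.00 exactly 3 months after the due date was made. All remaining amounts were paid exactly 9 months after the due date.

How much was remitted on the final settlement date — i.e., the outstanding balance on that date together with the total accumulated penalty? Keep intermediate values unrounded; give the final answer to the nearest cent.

Balance at month 3: $6,900,000.0000 × (1 + 0.008)^3 = $7,066,928.3328
After $2,208,000.00 payment: $7,066,928.3328 − $2,208,000.00 = $4,858,928.3328
Balance at month 9: $4,858,928.3328 × (1 + 0.008)^6 = $5,096,871.5189…
Penalty: 9 × 0.75% × $6,900,000.00 = $465,750.00
Final settlement = outstanding balance + penalty = $5,096,871.5189… + $465,750.00 = $5,562,621.52

$5,562,621.52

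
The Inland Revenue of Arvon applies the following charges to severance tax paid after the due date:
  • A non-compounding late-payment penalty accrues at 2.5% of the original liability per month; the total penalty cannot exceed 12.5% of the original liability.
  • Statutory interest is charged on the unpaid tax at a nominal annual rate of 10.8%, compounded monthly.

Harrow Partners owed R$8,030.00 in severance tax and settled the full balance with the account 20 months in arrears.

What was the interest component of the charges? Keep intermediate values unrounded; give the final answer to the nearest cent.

Interest (10.8%/yr ÷ 12 = 0.9%/month): R$8,030.00 × ((1 + 0.009)^20 − 1) = R$1,575.9179…

R$1,575.92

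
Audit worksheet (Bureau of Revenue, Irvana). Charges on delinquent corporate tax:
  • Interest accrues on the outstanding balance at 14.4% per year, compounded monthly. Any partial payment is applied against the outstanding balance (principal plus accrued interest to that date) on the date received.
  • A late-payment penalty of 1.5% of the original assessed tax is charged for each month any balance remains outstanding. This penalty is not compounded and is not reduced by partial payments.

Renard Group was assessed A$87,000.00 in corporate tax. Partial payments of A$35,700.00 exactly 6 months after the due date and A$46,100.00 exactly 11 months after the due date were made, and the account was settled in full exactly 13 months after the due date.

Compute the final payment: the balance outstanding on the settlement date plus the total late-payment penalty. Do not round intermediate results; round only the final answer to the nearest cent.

A$32,536.52

Monthly rate = 14.4% ÷ 12 = 1.2%
Balance at month 6: A$87,000.0000 × (1 + 0.012)^6 = A$93,454.9539…
After A$35,700.00 payment: A$93,454.9539… − A$35,700.00 = A$57,754.9539…
Balance at month 11: A$57,754.9539… × (1 + 0.012)^5 = A$61,304.4223…
After A$46,100.00 payment: A$61,304.4223… − A$46,100.00 = A$15,204.4223…
Balance at month 13: A$15,204.4223… × (1 + 0.012)^2 = A$15,571.5179…
Penalty: 13 × 1.5% × A$87,000.00 = A$16,965.00
Final settlement = outstanding balance + penalty = A$15,571.5179… + A$16,965.00 = A$32,536.52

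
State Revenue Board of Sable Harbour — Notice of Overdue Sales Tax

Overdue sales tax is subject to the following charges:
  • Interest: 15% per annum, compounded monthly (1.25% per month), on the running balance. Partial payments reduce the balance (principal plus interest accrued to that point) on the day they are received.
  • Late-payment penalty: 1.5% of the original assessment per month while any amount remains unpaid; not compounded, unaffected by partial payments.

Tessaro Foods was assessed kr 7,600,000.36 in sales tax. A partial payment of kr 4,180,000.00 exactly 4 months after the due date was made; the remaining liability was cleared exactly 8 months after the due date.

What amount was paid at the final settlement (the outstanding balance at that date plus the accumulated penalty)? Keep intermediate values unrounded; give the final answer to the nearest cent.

Balance at month 4: kr 7,600,000.3600 × (1 + 0.0125)^4 = kr 7,987,184.9389…
After kr 4,180,000.00 payment: kr 7,987,184.9389… − kr 4,180,000.00 = kr 3,807,184.9389…
Balance at month 8: kr 3,807,184.9389… × (1 + 0.0125)^4 = kr 4,001,143.2583…
Penalty: 8 × 1.5% × kr 7,600,000.36 = kr 912,000.04…
Final settlement = outstanding balance + penalty = kr 4,001,143.2583… + kr 912,000.04… = kr 4,913,143.30

kr 4,913,143.30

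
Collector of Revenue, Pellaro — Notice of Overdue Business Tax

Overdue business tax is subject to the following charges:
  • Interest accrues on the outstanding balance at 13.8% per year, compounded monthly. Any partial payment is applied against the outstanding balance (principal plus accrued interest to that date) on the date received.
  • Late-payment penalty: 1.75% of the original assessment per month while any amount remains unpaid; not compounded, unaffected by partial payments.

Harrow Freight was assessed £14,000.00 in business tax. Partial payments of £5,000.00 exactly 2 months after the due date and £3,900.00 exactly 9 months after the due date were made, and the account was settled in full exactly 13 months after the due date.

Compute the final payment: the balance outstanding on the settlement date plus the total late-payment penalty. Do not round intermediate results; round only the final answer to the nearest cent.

£9,676.01

Monthly rate = 13.8% ÷ 12 = 1.15%
Balance at month 2: £14,000.0000 × (1 + 0.0115)^2 = £14,323.8515
After £5,000.00 payment: £14,323.8515 − £5,000.00 = £9,323.8515
Balance at month 9: £9,323.8515 × (1 + 0.0115)^7 = £10,100.8183…
After £3,900.00 payment: £10,100.8183… − £3,900.00 = £6,200.8183…
Balance at month 13: £6,200.8183… × (1 + 0.0115)^4 = £6,491.0141…
Penalty: 13 × 1.75% × £14,000.00 = £3,185.00
Final settlement = outstanding balance + penalty = £6,491.0141… + £3,185.00 = £9,676.01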